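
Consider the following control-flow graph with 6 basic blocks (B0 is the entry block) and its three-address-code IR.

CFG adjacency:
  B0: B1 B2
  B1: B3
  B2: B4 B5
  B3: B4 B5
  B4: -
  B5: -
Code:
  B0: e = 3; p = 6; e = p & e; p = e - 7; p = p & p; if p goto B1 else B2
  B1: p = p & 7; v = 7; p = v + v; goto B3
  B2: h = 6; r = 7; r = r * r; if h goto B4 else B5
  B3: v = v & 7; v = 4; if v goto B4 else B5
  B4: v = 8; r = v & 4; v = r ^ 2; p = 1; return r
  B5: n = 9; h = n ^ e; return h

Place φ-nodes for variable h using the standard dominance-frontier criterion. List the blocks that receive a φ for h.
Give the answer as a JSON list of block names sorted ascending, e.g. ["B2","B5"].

Answer: ["B4", "B5"]

Working:
idom tree: B1←B0 B2←B0 B3←B1 B4←B0 B5←B0
Join-block Dom:
  B4: preds {B2,B3}: {B0,B2} ∩ {B0,B1,B3} = {B0}; idom=B0
  B5: preds {B2,B3}: {B0,B2} ∩ {B0,B1,B3} = {B0}; idom=B0

DF walk-up:
  join B4 pred B2: B2 stop@B0
  join B4 pred B3: B3→B1 stop@B0
  join B5 pred B2: B2 stop@B0
  join B5 pred B3: B3→B1 stop@B0
  DF(B0)=∅
  DF(B1)={B4,B5}
  DF(B2)={B4,B5}
  DF(B3)={B4,B5}
  DF(B4)=∅
  DF(B5)=∅

φ for h: defs {B2,B5}
  DF⁺ = {B4,B5}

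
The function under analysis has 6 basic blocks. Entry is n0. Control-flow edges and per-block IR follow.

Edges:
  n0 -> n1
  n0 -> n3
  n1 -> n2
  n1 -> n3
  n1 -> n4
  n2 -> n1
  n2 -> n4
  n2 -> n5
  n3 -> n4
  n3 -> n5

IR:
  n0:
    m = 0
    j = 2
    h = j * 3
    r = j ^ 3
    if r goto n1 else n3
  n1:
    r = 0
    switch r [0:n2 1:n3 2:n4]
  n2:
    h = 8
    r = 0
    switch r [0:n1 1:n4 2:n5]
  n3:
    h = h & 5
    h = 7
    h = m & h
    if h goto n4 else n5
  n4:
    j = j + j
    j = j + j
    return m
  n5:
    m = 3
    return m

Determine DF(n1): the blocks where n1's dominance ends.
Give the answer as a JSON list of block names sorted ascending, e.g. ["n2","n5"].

Answer: ["n1", "n3", "n4", "n5"]

Derivation:
idom tree: n1←n0 n2←n1 n3←n0 n4←n0 n5←n0
Dom at joins:
  n1: preds {n0,n2}: {n0} ∩ {n0,n1,n2} = {n0}; idom=n0
  n3: preds {n0,n1}: {n0} ∩ {n0,n1} = {n0}; idom=n0
  n4: preds {n1,n2,n3}: {n0,n1} ∩ {n0,n1,n2} ∩ {n0,n3} = {n0}; idom=n0
  n5: preds {n2,n3}: {n0,n1,n2} ∩ {n0,n3} = {n0}; idom=n0

DF walk-up:
  n1←n0: walk · to n0
  n1←n2: walk n2→n1 to n0
  n3←n0: walk · to n0
  n3←n1: walk n1 to n0
  n4←n1: walk n1 to n0
  n4←n2: walk n2→n1 to n0
  n4←n3: walk n3 to n0
  n5←n2: walk n2→n1 to n0
  n5←n3: walk n3 to n0
  n0: DF=∅
  n1: DF={n1,n3,n4,n5}
  n2: DF={n1,n4,n5}
  n3: DF={n4,n5}
  n4: DF=∅
  n5: DF=∅

DF(n1) = ["n1", "n3", "n4", "n5"]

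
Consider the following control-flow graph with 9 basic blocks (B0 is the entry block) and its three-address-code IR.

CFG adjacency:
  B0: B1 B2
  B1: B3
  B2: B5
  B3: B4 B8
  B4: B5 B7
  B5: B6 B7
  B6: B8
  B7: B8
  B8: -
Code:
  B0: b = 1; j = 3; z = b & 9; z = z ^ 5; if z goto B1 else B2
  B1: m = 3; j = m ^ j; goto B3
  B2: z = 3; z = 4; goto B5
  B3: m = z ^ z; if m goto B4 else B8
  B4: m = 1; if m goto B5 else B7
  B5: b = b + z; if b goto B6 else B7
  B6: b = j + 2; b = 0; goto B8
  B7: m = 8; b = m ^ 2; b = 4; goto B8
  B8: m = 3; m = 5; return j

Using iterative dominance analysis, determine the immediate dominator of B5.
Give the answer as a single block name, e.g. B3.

Answer: B0

Analysis:
idom tree: B1←B0 B2←B0 B3←B1 B4←B3 B5←B0 B6←B5 B7←B0 B8←B0
Join-block Dom:
  B5: preds {B2,B4}: {B0,B2} ∩ {B0,B1,B3,B4} = {B0}; idom=B0
  B7: preds {B4,B5}: {B0,B1,B3,B4} ∩ {B0,B5} = {B0}; idom=B0
  B8: preds {B3,B6,B7}: {B0,B1,B3} ∩ {B0,B5,B6} ∩ {B0,B7} = {B0}; idom=B0

idom(B5) = B0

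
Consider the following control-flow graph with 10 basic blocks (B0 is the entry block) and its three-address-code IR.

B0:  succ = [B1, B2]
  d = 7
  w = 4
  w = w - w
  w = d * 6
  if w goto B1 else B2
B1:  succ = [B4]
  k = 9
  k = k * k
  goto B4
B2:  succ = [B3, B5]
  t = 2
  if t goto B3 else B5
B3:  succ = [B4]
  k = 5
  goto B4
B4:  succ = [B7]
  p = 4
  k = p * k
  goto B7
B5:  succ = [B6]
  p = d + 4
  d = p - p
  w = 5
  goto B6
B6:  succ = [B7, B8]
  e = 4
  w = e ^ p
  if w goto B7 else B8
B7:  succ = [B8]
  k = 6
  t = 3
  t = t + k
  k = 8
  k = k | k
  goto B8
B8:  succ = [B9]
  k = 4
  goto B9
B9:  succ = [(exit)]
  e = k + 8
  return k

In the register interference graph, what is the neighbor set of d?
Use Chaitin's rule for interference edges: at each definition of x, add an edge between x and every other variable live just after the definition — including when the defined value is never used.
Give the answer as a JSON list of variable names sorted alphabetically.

Answer: ["p", "t", "w"]

Analysis:
def/use:
  B0 def {d,w} use ∅
  B1 def {k} use ∅
  B2 def {t} use ∅
  B3 def {k} use ∅
  B4 def {k,p} use {k}
  B5 def {d,p,w} use {d}
  B6 def {e,w} use {p}
  B7 def {k,t} use ∅
  B8 def {k} use ∅
  B9 def {e} use {k}

Backward fixpoint:
  B0 li=∅ lo={d}
  B1 li=∅ lo={k}
  B2 li={d} lo={d}
  B3 li=∅ lo={k}
  B4 li={k} lo=∅
  B5 li={d} lo={p}
  B6 li={p} lo=∅
  B7 li=∅ lo=∅
  B8 li=∅ lo={k}
  B9 li={k} lo=∅

Interfere edges:
  d: {p,t,w}
  e: {k,p}
  k: {e,p,t}
  p: {d,e,k,w}
  t: {d,k}
  w: {d,p}

N(d) = ["p", "t", "w"]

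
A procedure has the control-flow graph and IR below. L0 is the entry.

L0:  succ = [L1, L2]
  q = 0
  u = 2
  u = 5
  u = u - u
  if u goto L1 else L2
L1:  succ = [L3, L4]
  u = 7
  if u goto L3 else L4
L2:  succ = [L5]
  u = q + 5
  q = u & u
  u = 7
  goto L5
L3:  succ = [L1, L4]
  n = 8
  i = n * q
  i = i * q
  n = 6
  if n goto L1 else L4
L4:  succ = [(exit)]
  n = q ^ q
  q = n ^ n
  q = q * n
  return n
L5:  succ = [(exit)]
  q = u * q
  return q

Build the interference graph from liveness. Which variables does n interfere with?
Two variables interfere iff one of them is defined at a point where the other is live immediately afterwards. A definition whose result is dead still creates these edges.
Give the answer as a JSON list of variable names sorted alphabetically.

def/use:
  L0: {q,u} / ∅
  L1: {u} / ∅
  L2: {q,u} / {q}
  L3: {i,n} / {q}
  L4: {n,q} / {q}
  L5: {q} / {q,u}

Liveness:
  L0 li=∅ lo={q}
  L1 li={q} lo={q}
  L2 li={q} lo={q,u}
  L3 li={q} lo={q}
  L4 li={q} lo=∅
  L5 li={q,u} lo=∅

Interfere edges:
  i — {q}
  n — {q}
  q — {i,n,u}
  u — {q}

N(n) = ["q"]

Answer: ["q"]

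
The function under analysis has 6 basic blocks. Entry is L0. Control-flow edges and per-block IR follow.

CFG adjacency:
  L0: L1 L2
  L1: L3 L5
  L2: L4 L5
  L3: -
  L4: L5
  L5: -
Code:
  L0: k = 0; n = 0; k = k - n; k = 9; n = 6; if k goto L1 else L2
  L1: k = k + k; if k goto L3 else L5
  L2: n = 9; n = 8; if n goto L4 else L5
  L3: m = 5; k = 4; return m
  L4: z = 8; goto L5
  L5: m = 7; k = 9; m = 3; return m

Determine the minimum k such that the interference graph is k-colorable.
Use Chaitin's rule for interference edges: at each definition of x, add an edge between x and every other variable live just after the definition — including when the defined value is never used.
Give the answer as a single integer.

Block summaries:
  L0: {k,n} / ∅
  L1: {k} / {k}
  L2: {n} / ∅
  L3: {k,m} / ∅
  L4: {z} / ∅
  L5: {k,m} / ∅

Backward fixpoint:
  L0 li=∅ lo={k}
  L1 li={k} lo=∅
  L2 li=∅ lo=∅
  L3 li=∅ lo=∅
  L4 li=∅ lo=∅
  L5 li=∅ lo=∅

Conflict graph:
  k: {m,n}
  m: {k}
  n: {k}
  z: ∅

Registers:
  clique {k,m} ⇒ need ≥ 2
  2-colouring: c0={k,z}  c1={m,n}
  χ = 2

Answer: 2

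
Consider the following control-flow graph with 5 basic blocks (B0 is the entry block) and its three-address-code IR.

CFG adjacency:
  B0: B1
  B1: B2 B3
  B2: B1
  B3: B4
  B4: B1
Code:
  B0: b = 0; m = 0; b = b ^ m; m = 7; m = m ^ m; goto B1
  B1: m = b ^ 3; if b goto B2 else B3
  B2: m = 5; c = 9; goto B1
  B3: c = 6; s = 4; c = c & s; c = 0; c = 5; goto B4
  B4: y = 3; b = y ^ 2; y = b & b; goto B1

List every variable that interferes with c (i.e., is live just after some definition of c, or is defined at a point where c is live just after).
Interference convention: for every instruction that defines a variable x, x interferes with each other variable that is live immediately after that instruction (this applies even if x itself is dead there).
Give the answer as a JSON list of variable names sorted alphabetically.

def/use:
  B0 def {b,m} use ∅
  B1 def {m} use {b}
  B2 def {c,m} use ∅
  B3 def {c,s} use ∅
  B4 def {b,y} use ∅

Backward fixpoint:
  live B0: ∅→{b}
  live B1: {b}→{b}
  live B2: {b}→{b}
  live B3: ∅→∅
  live B4: ∅→{b}

Conflict graph:
  b: {c,m,y}
  c: {b,s}
  m: {b}
  s: {c}
  y: {b}

N(c) = ["b", "s"]

Answer: ["b", "s"]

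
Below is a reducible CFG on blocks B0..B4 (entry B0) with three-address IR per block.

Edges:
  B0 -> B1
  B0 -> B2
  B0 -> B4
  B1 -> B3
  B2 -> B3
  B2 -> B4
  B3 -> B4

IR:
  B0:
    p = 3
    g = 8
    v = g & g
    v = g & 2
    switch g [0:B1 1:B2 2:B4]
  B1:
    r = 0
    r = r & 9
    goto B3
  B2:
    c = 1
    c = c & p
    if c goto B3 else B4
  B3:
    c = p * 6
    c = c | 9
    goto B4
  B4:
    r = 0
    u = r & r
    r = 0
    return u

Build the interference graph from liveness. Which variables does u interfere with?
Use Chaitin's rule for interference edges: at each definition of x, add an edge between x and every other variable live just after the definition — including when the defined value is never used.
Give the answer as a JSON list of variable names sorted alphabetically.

Answer: ["r"]

Working:
def/use:
  B0 def {g,p,v} use ∅
  B1 def {r} use ∅
  B2 def {c} use {p}
  B3 def {c} use {p}
  B4 def {r,u} use ∅

Backward fixpoint:
  B0 li=∅ lo={p}
  B1 li={p} lo={p}
  B2 li={p} lo={p}
  B3 li={p} lo=∅
  B4 li=∅ lo=∅

Interfere edges:
  c: {p}
  g: {p,v}
  p: {c,g,r,v}
  r: {p,u}
  u: {r}
  v: {g,p}

N(u) = ["r"]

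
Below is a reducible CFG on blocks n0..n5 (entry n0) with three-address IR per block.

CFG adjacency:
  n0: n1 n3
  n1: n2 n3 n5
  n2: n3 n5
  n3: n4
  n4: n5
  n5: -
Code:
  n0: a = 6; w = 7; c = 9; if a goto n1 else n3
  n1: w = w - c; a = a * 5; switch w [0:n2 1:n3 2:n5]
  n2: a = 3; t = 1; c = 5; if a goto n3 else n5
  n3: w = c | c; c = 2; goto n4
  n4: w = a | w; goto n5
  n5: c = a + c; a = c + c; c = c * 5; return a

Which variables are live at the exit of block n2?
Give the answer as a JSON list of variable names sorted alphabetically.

Block summaries:
  n0 def {a,c,w} use ∅
  n1 def {a,w} use {a,c,w}
  n2 def {a,c,t} use ∅
  n3 def {c,w} use {c}
  n4 def {w} use {a,w}
  n5 def {a,c} use {a,c}

Backward fixpoint:
  n0: in=∅ out={a,c,w}
  n1: in={a,c,w} out={a,c}
  n2: in=∅ out={a,c}
  n3: in={a,c} out={a,c,w}
  n4: in={a,c,w} out={a,c}
  n5: in={a,c} out=∅

live-out(n2) = ["a", "c"]

Answer: ["a", "c"]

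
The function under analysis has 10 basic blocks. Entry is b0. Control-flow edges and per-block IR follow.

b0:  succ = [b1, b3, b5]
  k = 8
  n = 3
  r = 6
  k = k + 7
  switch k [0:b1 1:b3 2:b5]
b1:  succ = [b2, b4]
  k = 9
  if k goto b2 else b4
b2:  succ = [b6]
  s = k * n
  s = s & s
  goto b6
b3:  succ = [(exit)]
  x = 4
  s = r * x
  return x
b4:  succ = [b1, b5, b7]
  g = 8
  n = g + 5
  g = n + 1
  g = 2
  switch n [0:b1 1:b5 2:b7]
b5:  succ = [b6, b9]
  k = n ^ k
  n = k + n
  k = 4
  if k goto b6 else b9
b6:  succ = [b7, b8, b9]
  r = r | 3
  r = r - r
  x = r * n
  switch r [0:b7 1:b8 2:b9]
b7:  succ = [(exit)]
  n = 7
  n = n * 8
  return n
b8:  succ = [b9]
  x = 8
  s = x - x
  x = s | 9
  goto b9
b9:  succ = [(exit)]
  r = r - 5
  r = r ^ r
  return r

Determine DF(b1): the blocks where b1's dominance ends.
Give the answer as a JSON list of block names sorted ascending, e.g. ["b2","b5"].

idom tree: b1←b0 b2←b1 b3←b0 b4←b1 b5←b0 b6←b0 b7←b0 b8←b6 b9←b0
Dom at joins:
  b1: preds {b0,b4}: {b0} ∩ {b0,b1,b4} = {b0}; idom=b0
  b5: preds {b0,b4}: {b0} ∩ {b0,b1,b4} = {b0}; idom=b0
  b6: preds {b2,b5}: {b0,b1,b2} ∩ {b0,b5} = {b0}; idom=b0
  b7: preds {b4,b6}: {b0,b1,b4} ∩ {b0,b6} = {b0}; idom=b0
  b9: preds {b5,b6,b8}: {b0,b5} ∩ {b0,b6} ∩ {b0,b6,b8} = {b0}; idom=b0

Frontier:
  join b1 pred b0: · stop@b0
  join b1 pred b4: b4→b1 stop@b0
  join b5 pred b0: · stop@b0
  join b5 pred b4: b4→b1 stop@b0
  join b6 pred b2: b2→b1 stop@b0
  join b6 pred b5: b5 stop@b0
  join b7 pred b4: b4→b1 stop@b0
  join b7 pred b6: b6 stop@b0
  join b9 pred b5: b5 stop@b0
  join b9 pred b6: b6 stop@b0
  join b9 pred b8: b8→b6 stop@b0
  DF(b0)=∅
  DF(b1)={b1,b5,b6,b7}
  DF(b2)={b6}
  DF(b3)=∅
  DF(b4)={b1,b5,b7}
  DF(b5)={b6,b9}
  DF(b6)={b7,b9}
  DF(b7)=∅
  DF(b8)={b9}
  DF(b9)=∅

DF(b1) = ["b1", "b5", "b6", "b7"]

Answer: ["b1", "b5", "b6", "b7"]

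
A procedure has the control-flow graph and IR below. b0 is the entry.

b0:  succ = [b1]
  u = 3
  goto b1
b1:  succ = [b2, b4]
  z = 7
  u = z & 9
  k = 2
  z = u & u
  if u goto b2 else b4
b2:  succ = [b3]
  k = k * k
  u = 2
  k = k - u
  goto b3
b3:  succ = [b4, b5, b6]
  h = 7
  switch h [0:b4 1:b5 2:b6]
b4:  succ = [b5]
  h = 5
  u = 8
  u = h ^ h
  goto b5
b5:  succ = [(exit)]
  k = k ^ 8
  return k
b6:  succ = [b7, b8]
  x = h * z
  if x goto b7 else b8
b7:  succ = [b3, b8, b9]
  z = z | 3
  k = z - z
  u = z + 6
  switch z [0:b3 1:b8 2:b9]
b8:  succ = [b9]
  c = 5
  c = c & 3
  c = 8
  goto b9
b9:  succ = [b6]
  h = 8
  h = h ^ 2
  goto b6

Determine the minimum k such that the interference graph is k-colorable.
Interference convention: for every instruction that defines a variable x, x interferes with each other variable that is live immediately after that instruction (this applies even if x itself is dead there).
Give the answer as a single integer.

Block summaries:
  b0: {u} / ∅
  b1: {k,u,z} / ∅
  b2: {k,u} / {k}
  b3: {h} / ∅
  b4: {h,u} / ∅
  b5: {k} / {k}
  b6: {x} / {h,z}
  b7: {k,u,z} / {z}
  b8: {c} / ∅
  b9: {h} / ∅

Liveness:
  b0: in=∅ out=∅
  b1: in=∅ out={k,z}
  b2: in={k,z} out={k,z}
  b3: in={k,z} out={h,k,z}
  b4: in={k} out={k}
  b5: in={k} out=∅
  b6: in={h,z} out={z}
  b7: in={z} out={k,z}
  b8: in={z} out={z}
  b9: in={z} out={h,z}

Interference:
  c — {z}
  h — {k,u,z}
  k — {h,u,z}
  u — {h,k,z}
  x — {z}
  z — {c,h,k,u,x}

Registers:
  clique {h,k,u,z} ⇒ need ≥ 4
  assign c→c1 h→c1 k→c2 u→c3 x→c1 z→c0 — no edge inside a register ⇒ χ ≤ 4
  χ = 4

Answer: 4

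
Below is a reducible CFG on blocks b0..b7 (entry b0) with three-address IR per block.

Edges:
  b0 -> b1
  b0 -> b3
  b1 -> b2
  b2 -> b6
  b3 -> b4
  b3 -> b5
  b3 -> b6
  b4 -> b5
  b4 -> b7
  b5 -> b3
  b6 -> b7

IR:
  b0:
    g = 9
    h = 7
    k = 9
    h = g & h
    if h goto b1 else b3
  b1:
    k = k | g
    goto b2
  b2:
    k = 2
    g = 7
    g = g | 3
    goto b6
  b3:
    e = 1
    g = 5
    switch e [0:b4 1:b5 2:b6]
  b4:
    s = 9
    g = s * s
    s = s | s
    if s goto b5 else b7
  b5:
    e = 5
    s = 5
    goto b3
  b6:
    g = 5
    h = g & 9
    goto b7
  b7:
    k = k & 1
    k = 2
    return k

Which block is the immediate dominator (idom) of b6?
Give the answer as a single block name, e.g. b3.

idom tree: b1←b0 b2←b1 b3←b0 b4←b3 b5←b3 b6←b0 b7←b0
Join-block Dom:
  b3: preds {b0,b5}: {b0} ∩ {b0,b3,b5} = {b0}; idom=b0
  b5: preds {b3,b4}: {b0,b3} ∩ {b0,b3,b4} = {b0,b3}; idom=b3
  b6: preds {b2,b3}: {b0,b1,b2} ∩ {b0,b3} = {b0}; idom=b0
  b7: preds {b4,b6}: {b0,b3,b4} ∩ {b0,b6} = {b0}; idom=b0

idom(b6) = b0

Answer: b0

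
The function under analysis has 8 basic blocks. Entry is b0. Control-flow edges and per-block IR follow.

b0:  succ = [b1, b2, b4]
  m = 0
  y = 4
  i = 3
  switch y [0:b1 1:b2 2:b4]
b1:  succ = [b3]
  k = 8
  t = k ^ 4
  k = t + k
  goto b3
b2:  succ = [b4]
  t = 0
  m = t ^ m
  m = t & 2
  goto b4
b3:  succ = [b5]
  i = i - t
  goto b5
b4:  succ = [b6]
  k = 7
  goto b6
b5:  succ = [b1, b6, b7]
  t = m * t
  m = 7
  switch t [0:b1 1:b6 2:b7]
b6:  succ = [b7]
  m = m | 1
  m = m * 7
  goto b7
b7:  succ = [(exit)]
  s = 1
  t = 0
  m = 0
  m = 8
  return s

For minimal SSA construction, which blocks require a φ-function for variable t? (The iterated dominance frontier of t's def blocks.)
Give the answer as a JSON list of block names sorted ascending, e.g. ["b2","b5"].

idom tree: b1←b0 b2←b0 b3←b1 b4←b0 b5←b3 b6←b0 b7←b0
Dom∩ at merges:
  b1: preds {b0,b5}: {b0} ∩ {b0,b1,b3,b5} = {b0}; idom=b0
  b4: preds {b0,b2}: {b0} ∩ {b0,b2} = {b0}; idom=b0
  b6: preds {b4,b5}: {b0,b4} ∩ {b0,b1,b3,b5} = {b0}; idom=b0
  b7: preds {b5,b6}: {b0,b1,b3,b5} ∩ {b0,b6} = {b0}; idom=b0

DF walk-up:
  b1←b0: walk · to b0
  b1←b5: walk b5→b3→b1 to b0
  b4←b0: walk · to b0
  b4←b2: walk b2 to b0
  b6←b4: walk b4 to b0
  b6←b5: walk b5→b3→b1 to b0
  b7←b5: walk b5→b3→b1 to b0
  b7←b6: walk b6 to b0
  b0: DF=∅
  b1: DF={b1,b6,b7}
  b2: DF={b4}
  b3: DF={b1,b6,b7}
  b4: DF={b6}
  b5: DF={b1,b6,b7}
  b6: DF={b7}
  b7: DF=∅

φ for t: defs {b1,b2,b5,b7}
  DF⁺ = {b1,b4,b6,b7}

Answer: ["b1", "b4", "b6", "b7"]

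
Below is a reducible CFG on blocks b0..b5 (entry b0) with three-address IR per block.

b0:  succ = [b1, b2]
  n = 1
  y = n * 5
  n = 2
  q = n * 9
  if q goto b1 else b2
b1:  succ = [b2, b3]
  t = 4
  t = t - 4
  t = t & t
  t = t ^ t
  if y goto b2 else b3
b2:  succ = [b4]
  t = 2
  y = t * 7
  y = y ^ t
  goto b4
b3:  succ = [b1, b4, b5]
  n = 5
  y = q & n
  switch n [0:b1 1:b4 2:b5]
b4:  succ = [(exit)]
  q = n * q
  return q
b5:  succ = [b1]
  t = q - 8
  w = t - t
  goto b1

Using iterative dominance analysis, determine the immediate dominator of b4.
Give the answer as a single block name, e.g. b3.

idom tree: b1←b0 b2←b0 b3←b1 b4←b0 b5←b3
Dom∩ at merges:
  b1: preds {b0,b3,b5}: {b0} ∩ {b0,b1,b3} ∩ {b0,b1,b3,b5} = {b0}; idom=b0
  b2: preds {b0,b1}: {b0} ∩ {b0,b1} = {b0}; idom=b0
  b4: preds {b2,b3}: {b0,b2} ∩ {b0,b1,b3} = {b0}; idom=b0

idom(b4) = b0

Answer: b0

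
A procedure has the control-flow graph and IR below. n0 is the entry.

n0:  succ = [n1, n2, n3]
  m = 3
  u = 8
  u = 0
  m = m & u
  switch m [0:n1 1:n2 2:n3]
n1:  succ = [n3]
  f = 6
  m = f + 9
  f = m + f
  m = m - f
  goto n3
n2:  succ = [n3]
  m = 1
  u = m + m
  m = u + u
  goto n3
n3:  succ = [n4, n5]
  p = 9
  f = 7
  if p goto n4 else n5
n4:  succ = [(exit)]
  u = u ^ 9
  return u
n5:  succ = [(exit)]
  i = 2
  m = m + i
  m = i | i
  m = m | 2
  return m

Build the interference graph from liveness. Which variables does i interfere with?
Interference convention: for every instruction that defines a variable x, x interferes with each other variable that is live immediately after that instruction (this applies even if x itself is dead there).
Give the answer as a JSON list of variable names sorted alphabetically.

def/use:
  n0 def {m,u} use ∅
  n1 def {f,m} use ∅
  n2 def {m,u} use ∅
  n3 def {f,p} use ∅
  n4 def {u} use {u}
  n5 def {i,m} use {m}

Backward fixpoint:
  live n0: ∅→{m,u}
  live n1: {u}→{m,u}
  live n2: ∅→{m,u}
  live n3: {m,u}→{m,u}
  live n4: {u}→∅
  live n5: {m}→∅

Interfere edges:
  f↔{m,p,u}
  i↔{m}
  m↔{f,i,p,u}
  p↔{f,m,u}
  u↔{f,m,p}

N(i) = ["m"]

Answer: ["m"]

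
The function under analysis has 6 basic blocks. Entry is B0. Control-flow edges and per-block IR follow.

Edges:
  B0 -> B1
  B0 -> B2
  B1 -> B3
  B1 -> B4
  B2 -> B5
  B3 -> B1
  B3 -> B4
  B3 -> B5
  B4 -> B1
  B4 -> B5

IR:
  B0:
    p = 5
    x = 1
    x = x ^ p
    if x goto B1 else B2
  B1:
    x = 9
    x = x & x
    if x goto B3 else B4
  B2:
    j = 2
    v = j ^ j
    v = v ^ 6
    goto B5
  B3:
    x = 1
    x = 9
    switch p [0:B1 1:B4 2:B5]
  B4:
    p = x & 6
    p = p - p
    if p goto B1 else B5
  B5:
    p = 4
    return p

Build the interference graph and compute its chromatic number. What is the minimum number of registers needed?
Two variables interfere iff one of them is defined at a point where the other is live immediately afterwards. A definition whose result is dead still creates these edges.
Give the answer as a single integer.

Answer: 2

Working:
def/use:
  B0 def {p,x} use ∅
  B1 def {x} use ∅
  B2 def {j,v} use ∅
  B3 def {x} use {p}
  B4 def {p} use {x}
  B5 def {p} use ∅

Live sets:
  live B0: ∅→{p}
  live B1: {p}→{p,x}
  live B2: ∅→∅
  live B3: {p}→{p,x}
  live B4: {x}→{p}
  live B5: ∅→∅

Interference:
  j↔∅
  p↔{x}
  v↔∅
  x↔{p}

Registers:
  {p,x} pairwise interfere (2-clique) ⇒ χ ≥ 2
  assign j→r0 p→r0 v→r0 x→r1 — no edge inside a register ⇒ χ ≤ 2
  χ = 2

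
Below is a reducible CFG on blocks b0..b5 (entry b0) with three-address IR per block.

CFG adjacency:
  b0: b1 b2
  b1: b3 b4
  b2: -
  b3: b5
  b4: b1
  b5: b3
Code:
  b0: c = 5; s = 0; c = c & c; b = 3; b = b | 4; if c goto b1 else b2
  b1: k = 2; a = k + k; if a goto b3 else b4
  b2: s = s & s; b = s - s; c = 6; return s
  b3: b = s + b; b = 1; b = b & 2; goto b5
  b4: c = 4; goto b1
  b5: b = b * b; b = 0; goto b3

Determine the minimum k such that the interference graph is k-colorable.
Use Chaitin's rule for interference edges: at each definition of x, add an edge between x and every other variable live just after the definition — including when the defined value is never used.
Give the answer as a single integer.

Answer: 3

Derivation:
Per-block:
  b0: def={b,c,s} ue=∅
  b1: def={a,k} ue=∅
  b2: def={b,c,s} ue={s}
  b3: def={b} ue={b,s}
  b4: def={c} ue=∅
  b5: def={b} ue={b}

Backward fixpoint:
  b0: in=∅ out={b,s}
  b1: in={b,s} out={b,s}
  b2: in={s} out=∅
  b3: in={b,s} out={b,s}
  b4: in={b,s} out={b,s}
  b5: in={b,s} out={b,s}

Interfere edges:
  a↔{b,s}
  b↔{a,c,k,s}
  c↔{b,s}
  k↔{b,s}
  s↔{a,b,c,k}

Chromatic number:
  {a,b,s} pairwise interfere (3-clique) ⇒ χ ≥ 3
  assign a→c2 b→c0 c→c2 k→c2 s→c1 — no edge inside a register ⇒ χ ≤ 3
  χ = 3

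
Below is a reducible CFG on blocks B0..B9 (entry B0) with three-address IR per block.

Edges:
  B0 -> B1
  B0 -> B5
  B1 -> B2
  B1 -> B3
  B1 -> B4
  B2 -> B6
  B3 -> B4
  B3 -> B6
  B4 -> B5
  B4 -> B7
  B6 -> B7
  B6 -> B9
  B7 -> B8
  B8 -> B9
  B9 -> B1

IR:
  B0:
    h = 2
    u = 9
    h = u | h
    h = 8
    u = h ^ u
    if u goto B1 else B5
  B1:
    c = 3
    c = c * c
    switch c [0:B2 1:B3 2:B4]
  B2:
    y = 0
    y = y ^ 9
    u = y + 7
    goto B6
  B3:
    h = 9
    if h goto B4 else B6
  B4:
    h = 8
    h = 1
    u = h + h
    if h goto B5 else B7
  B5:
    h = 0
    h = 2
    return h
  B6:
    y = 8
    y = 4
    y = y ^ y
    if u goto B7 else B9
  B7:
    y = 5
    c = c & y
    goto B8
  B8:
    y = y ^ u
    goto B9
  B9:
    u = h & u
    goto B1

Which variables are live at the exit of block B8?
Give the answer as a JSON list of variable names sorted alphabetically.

Answer: ["h", "u"]

Analysis:
def/use:
  B0 def {h,u} use ∅
  B1 def {c} use ∅
  B2 def {u,y} use ∅
  B3 def {h} use ∅
  B4 def {h,u} use ∅
  B5 def {h} use ∅
  B6 def {y} use {u}
  B7 def {c,y} use {c}
  B8 def {y} use {u,y}
  B9 def {u} use {h,u}

Live sets:
  B0 li=∅ lo={h,u}
  B1 li={h,u} lo={c,h,u}
  B2 li={c,h} lo={c,h,u}
  B3 li={c,u} lo={c,h,u}
  B4 li={c} lo={c,h,u}
  B5 li=∅ lo=∅
  B6 li={c,h,u} lo={c,h,u}
  B7 li={c,h,u} lo={h,u,y}
  B8 li={h,u,y} lo={h,u}
  B9 li={h,u} lo={h,u}

live-out(B8) = ["h", "u"]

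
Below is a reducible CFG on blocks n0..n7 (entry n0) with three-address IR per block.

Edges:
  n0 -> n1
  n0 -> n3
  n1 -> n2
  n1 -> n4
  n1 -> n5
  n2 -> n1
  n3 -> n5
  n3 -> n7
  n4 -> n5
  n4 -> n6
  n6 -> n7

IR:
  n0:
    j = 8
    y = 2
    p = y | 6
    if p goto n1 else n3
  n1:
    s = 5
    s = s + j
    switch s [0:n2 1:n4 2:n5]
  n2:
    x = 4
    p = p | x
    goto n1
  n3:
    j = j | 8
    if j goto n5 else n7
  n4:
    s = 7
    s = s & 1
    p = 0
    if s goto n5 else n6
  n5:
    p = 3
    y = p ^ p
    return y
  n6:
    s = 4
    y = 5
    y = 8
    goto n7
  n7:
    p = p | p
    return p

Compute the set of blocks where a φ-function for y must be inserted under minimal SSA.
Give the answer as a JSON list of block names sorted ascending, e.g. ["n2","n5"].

idom tree: n1←n0 n2←n1 n3←n0 n4←n1 n5←n0 n6←n4 n7←n0
Dom∩ at merges:
  n1: preds {n0,n2}: {n0} ∩ {n0,n1,n2} = {n0}; idom=n0
  n5: preds {n1,n3,n4}: {n0,n1} ∩ {n0,n3} ∩ {n0,n1,n4} = {n0}; idom=n0
  n7: preds {n3,n6}: {n0,n3} ∩ {n0,n1,n4,n6} = {n0}; idom=n0

Frontier:
  n1←n0: walk · to n0
  n1←n2: walk n2→n1 to n0
  n5←n1: walk n1 to n0
  n5←n3: walk n3 to n0
  n5←n4: walk n4→n1 to n0
  n7←n3: walk n3 to n0
  n7←n6: walk n6→n4→n1 to n0
  DF(n0)=∅
  DF(n1)={n1,n5,n7}
  DF(n2)={n1}
  DF(n3)={n5,n7}
  DF(n4)={n5,n7}
  DF(n5)=∅
  DF(n6)={n7}
  DF(n7)=∅

φ for y: defs {n0,n5,n6}
  DF⁺ = {n7}

Answer: ["n7"]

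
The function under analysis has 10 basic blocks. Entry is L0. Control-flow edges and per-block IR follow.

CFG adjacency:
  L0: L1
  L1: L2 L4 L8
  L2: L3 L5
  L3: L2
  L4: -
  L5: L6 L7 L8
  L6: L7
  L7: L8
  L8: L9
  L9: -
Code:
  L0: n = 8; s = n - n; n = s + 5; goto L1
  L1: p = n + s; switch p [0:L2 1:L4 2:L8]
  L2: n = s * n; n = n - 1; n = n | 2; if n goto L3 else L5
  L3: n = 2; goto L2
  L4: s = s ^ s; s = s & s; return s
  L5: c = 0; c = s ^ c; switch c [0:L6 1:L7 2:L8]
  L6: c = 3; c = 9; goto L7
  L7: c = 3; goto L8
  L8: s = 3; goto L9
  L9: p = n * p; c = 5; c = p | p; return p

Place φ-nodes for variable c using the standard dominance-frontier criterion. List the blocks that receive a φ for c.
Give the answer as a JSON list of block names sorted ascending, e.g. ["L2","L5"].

idom tree: L1←L0 L2←L1 L3←L2 L4←L1 L5←L2 L6←L5 L7←L5 L8←L1 L9←L8
Dom at joins:
  L2: preds {L1,L3}: {L0,L1} ∩ {L0,L1,L2,L3} = {L0,L1}; idom=L1
  L7: preds {L5,L6}: {L0,L1,L2,L5} ∩ {L0,L1,L2,L5,L6} = {L0,L1,L2,L5}; idom=L5
  L8: preds {L1,L5,L7}: {L0,L1} ∩ {L0,L1,L2,L5} ∩ {L0,L1,L2,L5,L7} = {L0,L1}; idom=L1

Frontier:
  join L2 pred L1: · stop@L1
  join L2 pred L3: L3→L2 stop@L1
  join L7 pred L5: · stop@L5
  join L7 pred L6: L6 stop@L5
  join L8 pred L1: · stop@L1
  join L8 pred L5: L5→L2 stop@L1
  join L8 pred L7: L7→L5→L2 stop@L1
  DF(L0)=∅
  DF(L1)=∅
  DF(L2)={L2,L8}
  DF(L3)={L2}
  DF(L4)=∅
  DF(L5)={L8}
  DF(L6)={L7}
  DF(L7)={L8}
  DF(L8)=∅
  DF(L9)=∅

φ for c: defs {L5,L6,L7,L9}
  DF⁺ = {L7,L8}

Answer: ["L7", "L8"]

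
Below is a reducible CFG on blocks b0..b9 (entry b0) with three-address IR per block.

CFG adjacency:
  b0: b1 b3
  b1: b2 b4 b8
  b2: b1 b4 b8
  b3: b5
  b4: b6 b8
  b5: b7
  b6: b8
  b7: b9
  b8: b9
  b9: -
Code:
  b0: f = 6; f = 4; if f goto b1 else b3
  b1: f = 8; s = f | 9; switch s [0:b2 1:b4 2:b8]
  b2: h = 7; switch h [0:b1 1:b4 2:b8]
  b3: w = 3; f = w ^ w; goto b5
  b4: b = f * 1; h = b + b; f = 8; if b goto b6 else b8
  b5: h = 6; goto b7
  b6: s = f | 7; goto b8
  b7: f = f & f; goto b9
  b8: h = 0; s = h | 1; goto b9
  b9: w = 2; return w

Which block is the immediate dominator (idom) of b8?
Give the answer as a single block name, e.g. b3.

Answer: b1

Working:
idom tree: b1←b0 b2←b1 b3←b0 b4←b1 b5←b3 b6←b4 b7←b5 b8←b1 b9←b0
Dom∩ at merges:
  b1: preds {b0,b2}: {b0} ∩ {b0,b1,b2} = {b0}; idom=b0
  b4: preds {b1,b2}: {b0,b1} ∩ {b0,b1,b2} = {b0,b1}; idom=b1
  b8: preds {b1,b2,b4,b6}: {b0,b1} ∩ {b0,b1,b2} ∩ {b0,b1,b4} ∩ {b0,b1,b4,b6} = {b0,b1}; idom=b1
  b9: preds {b7,b8}: {b0,b3,b5,b7} ∩ {b0,b1,b8} = {b0}; idom=b0

idom(b8) = b1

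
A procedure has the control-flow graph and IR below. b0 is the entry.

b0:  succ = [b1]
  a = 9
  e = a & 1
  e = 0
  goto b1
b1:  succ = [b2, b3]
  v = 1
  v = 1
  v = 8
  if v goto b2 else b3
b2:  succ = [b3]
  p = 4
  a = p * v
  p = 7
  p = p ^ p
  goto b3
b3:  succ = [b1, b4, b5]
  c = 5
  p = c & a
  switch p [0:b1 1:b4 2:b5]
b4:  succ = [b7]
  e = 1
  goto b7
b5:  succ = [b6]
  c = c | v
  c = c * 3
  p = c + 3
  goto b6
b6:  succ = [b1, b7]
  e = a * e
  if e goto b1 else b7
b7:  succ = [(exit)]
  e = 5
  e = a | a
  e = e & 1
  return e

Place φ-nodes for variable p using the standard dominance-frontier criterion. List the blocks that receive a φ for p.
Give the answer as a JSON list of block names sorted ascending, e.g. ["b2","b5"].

Answer: ["b1", "b3", "b7"]

Derivation:
idom tree: b1←b0 b2←b1 b3←b1 b4←b3 b5←b3 b6←b5 b7←b3
Dom at joins:
  b1: preds {b0,b3,b6}: {b0} ∩ {b0,b1,b3} ∩ {b0,b1,b3,b5,b6} = {b0}; idom=b0
  b3: preds {b1,b2}: {b0,b1} ∩ {b0,b1,b2} = {b0,b1}; idom=b1
  b7: preds {b4,b6}: {b0,b1,b3,b4} ∩ {b0,b1,b3,b5,b6} = {b0,b1,b3}; idom=b3

DF walk-up:
  join b1 pred b0: · stop@b0
  join b1 pred b3: b3→b1 stop@b0
  join b1 pred b6: b6→b5→b3→b1 stop@b0
  join b3 pred b1: · stop@b1
  join b3 pred b2: b2 stop@b1
  join b7 pred b4: b4 stop@b3
  join b7 pred b6: b6→b5 stop@b3
  DF(b0)=∅
  DF(b1)={b1}
  DF(b2)={b3}
  DF(b3)={b1}
  DF(b4)={b7}
  DF(b5)={b1,b7}
  DF(b6)={b1,b7}
  DF(b7)=∅

φ for p: defs {b2,b3,b5}
  DF⁺ = {b1,b3,b7}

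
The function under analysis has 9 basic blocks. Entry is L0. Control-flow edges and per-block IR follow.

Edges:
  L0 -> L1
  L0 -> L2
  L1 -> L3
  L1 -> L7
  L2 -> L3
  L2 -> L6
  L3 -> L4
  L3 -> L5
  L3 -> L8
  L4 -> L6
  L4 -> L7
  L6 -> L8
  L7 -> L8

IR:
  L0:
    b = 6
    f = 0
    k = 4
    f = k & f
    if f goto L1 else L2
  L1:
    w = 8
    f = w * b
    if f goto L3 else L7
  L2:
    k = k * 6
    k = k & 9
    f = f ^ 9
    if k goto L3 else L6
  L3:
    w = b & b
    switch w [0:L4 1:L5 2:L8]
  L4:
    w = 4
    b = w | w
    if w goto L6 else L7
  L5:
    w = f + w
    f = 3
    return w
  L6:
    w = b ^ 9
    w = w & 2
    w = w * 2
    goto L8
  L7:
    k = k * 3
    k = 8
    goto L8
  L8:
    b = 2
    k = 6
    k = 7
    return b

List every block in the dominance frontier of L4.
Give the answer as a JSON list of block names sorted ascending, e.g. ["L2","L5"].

Answer: ["L6", "L7"]

Analysis:
idom tree: L1←L0 L2←L0 L3←L0 L4←L3 L5←L3 L6←L0 L7←L0 L8←L0
Join-block Dom:
  L3: preds {L1,L2}: {L0,L1} ∩ {L0,L2} = {L0}; idom=L0
  L6: preds {L2,L4}: {L0,L2} ∩ {L0,L3,L4} = {L0}; idom=L0
  L7: preds {L1,L4}: {L0,L1} ∩ {L0,L3,L4} = {L0}; idom=L0
  L8: preds {L3,L6,L7}: {L0,L3} ∩ {L0,L6} ∩ {L0,L7} = {L0}; idom=L0

DF walk-up:
  L3←L1: walk L1 to L0
  L3←L2: walk L2 to L0
  L6←L2: walk L2 to L0
  L6←L4: walk L4→L3 to L0
  L7←L1: walk L1 to L0
  L7←L4: walk L4→L3 to L0
  L8←L3: walk L3 to L0
  L8←L6: walk L6 to L0
  L8←L7: walk L7 to L0
  L0: DF=∅
  L1: DF={L3,L7}
  L2: DF={L3,L6}
  L3: DF={L6,L7,L8}
  L4: DF={L6,L7}
  L5: DF=∅
  L6: DF={L8}
  L7: DF={L8}
  L8: DF=∅

DF(L4) = ["L6", "L7"]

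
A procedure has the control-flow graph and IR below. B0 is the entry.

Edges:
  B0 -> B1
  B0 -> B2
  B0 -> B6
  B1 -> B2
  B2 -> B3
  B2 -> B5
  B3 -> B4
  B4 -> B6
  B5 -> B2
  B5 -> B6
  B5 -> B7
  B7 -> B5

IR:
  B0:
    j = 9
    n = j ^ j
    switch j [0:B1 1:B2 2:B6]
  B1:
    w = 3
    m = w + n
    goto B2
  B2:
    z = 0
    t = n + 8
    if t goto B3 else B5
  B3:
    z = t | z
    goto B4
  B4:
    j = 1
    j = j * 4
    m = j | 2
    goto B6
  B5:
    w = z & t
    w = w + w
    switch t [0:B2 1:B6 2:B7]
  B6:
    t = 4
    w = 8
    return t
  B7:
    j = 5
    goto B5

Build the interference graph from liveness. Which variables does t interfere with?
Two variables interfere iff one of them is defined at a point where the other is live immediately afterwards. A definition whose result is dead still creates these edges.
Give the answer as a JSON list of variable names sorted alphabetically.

def/use:
  B0 def {j,n} use ∅
  B1 def {m,w} use {n}
  B2 def {t,z} use {n}
  B3 def {z} use {t,z}
  B4 def {j,m} use ∅
  B5 def {w} use {t,z}
  B6 def {t,w} use ∅
  B7 def {j} use ∅

Liveness:
  live B0: ∅→{n}
  live B1: {n}→{n}
  live B2: {n}→{n,t,z}
  live B3: {t,z}→∅
  live B4: ∅→∅
  live B5: {n,t,z}→{n,t,z}
  live B6: ∅→∅
  live B7: {n,t,z}→{n,t,z}

Conflict graph:
  j: {n,t,z}
  m: {n}
  n: {j,m,t,w,z}
  t: {j,n,w,z}
  w: {n,t,z}
  z: {j,n,t,w}

N(t) = ["j", "n", "w", "z"]

Answer: ["j", "n", "w", "z"]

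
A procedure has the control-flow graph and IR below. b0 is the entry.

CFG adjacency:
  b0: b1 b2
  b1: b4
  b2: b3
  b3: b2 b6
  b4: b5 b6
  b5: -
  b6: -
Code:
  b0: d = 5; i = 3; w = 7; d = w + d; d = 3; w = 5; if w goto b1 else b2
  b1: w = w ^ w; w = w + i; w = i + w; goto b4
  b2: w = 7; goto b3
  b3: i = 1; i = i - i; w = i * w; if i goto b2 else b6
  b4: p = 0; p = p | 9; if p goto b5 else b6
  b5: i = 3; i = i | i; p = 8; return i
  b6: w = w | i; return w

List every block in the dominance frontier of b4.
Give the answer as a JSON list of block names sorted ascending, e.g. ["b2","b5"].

idom tree: b1←b0 b2←b0 b3←b2 b4←b1 b5←b4 b6←b0
Dom at joins:
  b2: preds {b0,b3}: {b0} ∩ {b0,b2,b3} = {b0}; idom=b0
  b6: preds {b3,b4}: {b0,b2,b3} ∩ {b0,b1,b4} = {b0}; idom=b0

DF derivation:
  join b2 pred b0: · stop@b0
  join b2 pred b3: b3→b2 stop@b0
  join b6 pred b3: b3→b2 stop@b0
  join b6 pred b4: b4→b1 stop@b0
  b0 → ∅
  b1 → {b6}
  b2 → {b2,b6}
  b3 → {b2,b6}
  b4 → {b6}
  b5 → ∅
  b6 → ∅

DF(b4) = ["b6"]

Answer: ["b6"]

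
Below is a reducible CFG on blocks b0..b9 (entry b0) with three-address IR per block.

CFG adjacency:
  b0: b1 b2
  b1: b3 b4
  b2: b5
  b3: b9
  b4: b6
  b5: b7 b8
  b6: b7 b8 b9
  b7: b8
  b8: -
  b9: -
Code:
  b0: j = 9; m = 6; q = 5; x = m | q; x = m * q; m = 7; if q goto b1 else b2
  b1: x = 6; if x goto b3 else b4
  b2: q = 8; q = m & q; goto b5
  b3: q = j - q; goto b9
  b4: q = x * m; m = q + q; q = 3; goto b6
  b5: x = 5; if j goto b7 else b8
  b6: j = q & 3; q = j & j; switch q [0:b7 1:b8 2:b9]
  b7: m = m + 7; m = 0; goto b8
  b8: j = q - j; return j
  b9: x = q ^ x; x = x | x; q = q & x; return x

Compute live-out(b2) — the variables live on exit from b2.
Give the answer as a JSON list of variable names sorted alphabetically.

Block summaries:
  b0 def {j,m,q,x} use ∅
  b1 def {x} use ∅
  b2 def {q} use {m}
  b3 def {q} use {j,q}
  b4 def {m,q} use {m,x}
  b5 def {x} use {j}
  b6 def {j,q} use {q}
  b7 def {m} use {m}
  b8 def {j} use {j,q}
  b9 def {q,x} use {q,x}

Live sets:
  live b0: ∅→{j,m,q}
  live b1: {j,m,q}→{j,m,q,x}
  live b2: {j,m}→{j,m,q}
  live b3: {j,q,x}→{q,x}
  live b4: {m,x}→{m,q,x}
  live b5: {j,m,q}→{j,m,q}
  live b6: {m,q,x}→{j,m,q,x}
  live b7: {j,m,q}→{j,q}
  live b8: {j,q}→∅
  live b9: {q,x}→∅

live-out(b2) = ["j", "m", "q"]

Answer: ["j", "m", "q"]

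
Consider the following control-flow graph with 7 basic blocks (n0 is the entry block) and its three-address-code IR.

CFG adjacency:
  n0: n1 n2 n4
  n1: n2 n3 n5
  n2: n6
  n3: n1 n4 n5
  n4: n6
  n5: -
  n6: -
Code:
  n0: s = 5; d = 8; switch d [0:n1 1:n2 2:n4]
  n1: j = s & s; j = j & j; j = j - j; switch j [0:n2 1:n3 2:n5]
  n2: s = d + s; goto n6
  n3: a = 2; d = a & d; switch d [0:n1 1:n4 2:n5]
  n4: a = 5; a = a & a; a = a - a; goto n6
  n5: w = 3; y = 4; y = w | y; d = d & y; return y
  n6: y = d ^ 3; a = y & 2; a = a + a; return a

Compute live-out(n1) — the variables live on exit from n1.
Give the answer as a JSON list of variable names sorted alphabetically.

Answer: ["d", "s"]

Derivation:
def/use:
  n0: {d,s} / ∅
  n1: {j} / {s}
  n2: {s} / {d,s}
  n3: {a,d} / {d}
  n4: {a} / ∅
  n5: {d,w,y} / {d}
  n6: {a,y} / {d}

Liveness:
  n0: in=∅ out={d,s}
  n1: in={d,s} out={d,s}
  n2: in={d,s} out={d}
  n3: in={d,s} out={d,s}
  n4: in={d} out={d}
  n5: in={d} out=∅
  n6: in={d} out=∅

live-out(n1) = ["d", "s"]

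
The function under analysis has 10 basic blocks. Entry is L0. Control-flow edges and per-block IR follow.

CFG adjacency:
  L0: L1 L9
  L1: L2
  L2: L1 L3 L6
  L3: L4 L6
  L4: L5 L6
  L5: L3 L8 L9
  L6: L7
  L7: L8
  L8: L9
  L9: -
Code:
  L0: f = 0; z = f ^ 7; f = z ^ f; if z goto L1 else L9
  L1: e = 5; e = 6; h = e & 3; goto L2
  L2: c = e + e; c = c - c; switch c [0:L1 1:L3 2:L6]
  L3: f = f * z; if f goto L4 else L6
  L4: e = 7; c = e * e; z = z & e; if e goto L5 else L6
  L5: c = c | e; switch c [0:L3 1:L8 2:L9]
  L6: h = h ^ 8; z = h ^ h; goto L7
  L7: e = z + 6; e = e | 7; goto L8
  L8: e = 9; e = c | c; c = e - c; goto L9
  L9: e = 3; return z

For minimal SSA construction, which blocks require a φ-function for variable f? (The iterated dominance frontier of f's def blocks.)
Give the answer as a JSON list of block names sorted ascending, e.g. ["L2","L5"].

idom tree: L1←L0 L2←L1 L3←L2 L4←L3 L5←L4 L6←L2 L7←L6 L8←L2 L9←L0
Join-block Dom:
  L1: preds {L0,L2}: {L0} ∩ {L0,L1,L2} = {L0}; idom=L0
  L3: preds {L2,L5}: {L0,L1,L2} ∩ {L0,L1,L2,L3,L4,L5} = {L0,L1,L2}; idom=L2
  L6: preds {L2,L3,L4}: {L0,L1,L2} ∩ {L0,L1,L2,L3} ∩ {L0,L1,L2,L3,L4} = {L0,L1,L2}; idom=L2
  L8: preds {L5,L7}: {L0,L1,L2,L3,L4,L5} ∩ {L0,L1,L2,L6,L7} = {L0,L1,L2}; idom=L2
  L9: preds {L0,L5,L8}: {L0} ∩ {L0,L1,L2,L3,L4,L5} ∩ {L0,L1,L2,L8} = {L0}; idom=L0

DF derivation:
  L1←L0: walk · to L0
  L1←L2: walk L2→L1 to L0
  L3←L2: walk · to L2
  L3←L5: walk L5→L4→L3 to L2
  L6←L2: walk · to L2
  L6←L3: walk L3 to L2
  L6←L4: walk L4→L3 to L2
  L8←L5: walk L5→L4→L3 to L2
  L8←L7: walk L7→L6 to L2
  L9←L0: walk · to L0
  L9←L5: walk L5→L4→L3→L2→L1 to L0
  L9←L8: walk L8→L2→L1 to L0
  DF(L0)=∅
  DF(L1)={L1,L9}
  DF(L2)={L1,L9}
  DF(L3)={L3,L6,L8,L9}
  DF(L4)={L3,L6,L8,L9}
  DF(L5)={L3,L8,L9}
  DF(L6)={L8}
  DF(L7)={L8}
  DF(L8)={L9}
  DF(L9)=∅

φ for f: defs {L0,L3}
  DF⁺ = {L3,L6,L8,L9}

Answer: ["L3", "L6", "L8", "L9"]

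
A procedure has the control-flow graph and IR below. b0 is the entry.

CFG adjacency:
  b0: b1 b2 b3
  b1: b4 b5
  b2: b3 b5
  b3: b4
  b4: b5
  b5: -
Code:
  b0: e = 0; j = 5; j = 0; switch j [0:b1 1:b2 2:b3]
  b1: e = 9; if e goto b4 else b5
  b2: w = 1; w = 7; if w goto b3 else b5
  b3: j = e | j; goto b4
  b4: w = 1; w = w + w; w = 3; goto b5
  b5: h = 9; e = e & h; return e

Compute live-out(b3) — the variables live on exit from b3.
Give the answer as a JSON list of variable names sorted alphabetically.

Answer: ["e"]

Working:
Block summaries:
  b0 def {e,j} use ∅
  b1 def {e} use ∅
  b2 def {w} use ∅
  b3 def {j} use {e,j}
  b4 def {w} use ∅
  b5 def {e,h} use {e}

Live sets:
  live b0: ∅→{e,j}
  live b1: ∅→{e}
  live b2: {e,j}→{e,j}
  live b3: {e,j}→{e}
  live b4: {e}→{e}
  live b5: {e}→∅

live-out(b3) = ["e"]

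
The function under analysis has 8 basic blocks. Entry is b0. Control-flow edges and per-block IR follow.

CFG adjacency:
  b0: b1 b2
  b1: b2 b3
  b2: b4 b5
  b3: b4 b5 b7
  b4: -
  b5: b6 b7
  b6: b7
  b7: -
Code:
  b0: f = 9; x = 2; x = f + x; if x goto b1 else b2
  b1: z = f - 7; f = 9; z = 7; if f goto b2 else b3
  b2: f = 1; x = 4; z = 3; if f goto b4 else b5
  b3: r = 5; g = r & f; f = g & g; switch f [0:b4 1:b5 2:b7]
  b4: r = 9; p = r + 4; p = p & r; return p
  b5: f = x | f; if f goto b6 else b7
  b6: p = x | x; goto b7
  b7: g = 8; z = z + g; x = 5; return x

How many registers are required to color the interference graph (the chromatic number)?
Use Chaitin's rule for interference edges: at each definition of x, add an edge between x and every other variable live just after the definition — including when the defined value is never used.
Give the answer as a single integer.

Answer: 4

Working:
Block summaries:
  b0: def={f,x} ue=∅
  b1: def={f,z} ue={f}
  b2: def={f,x,z} ue=∅
  b3: def={f,g,r} ue={f}
  b4: def={p,r} ue=∅
  b5: def={f} ue={f,x}
  b6: def={p} ue={x}
  b7: def={g,x,z} ue={z}

Backward fixpoint:
  live b0: ∅→{f,x}
  live b1: {f,x}→{f,x,z}
  live b2: ∅→{f,x,z}
  live b3: {f,x,z}→{f,x,z}
  live b4: ∅→∅
  live b5: {f,x,z}→{x,z}
  live b6: {x,z}→{z}
  live b7: {z}→∅

Conflict graph:
  f: {r,x,z}
  g: {x,z}
  p: {r,z}
  r: {f,p,x,z}
  x: {f,g,r,z}
  z: {f,g,p,r,x}

Registers:
  lower bound: {f,r,x,z} mutually conflict ⇒ χ ≥ 4
  assign f→R3 g→R1 p→R2 r→R1 x→R2 z→R0 — no edge inside a register ⇒ χ ≤ 4
  χ = 4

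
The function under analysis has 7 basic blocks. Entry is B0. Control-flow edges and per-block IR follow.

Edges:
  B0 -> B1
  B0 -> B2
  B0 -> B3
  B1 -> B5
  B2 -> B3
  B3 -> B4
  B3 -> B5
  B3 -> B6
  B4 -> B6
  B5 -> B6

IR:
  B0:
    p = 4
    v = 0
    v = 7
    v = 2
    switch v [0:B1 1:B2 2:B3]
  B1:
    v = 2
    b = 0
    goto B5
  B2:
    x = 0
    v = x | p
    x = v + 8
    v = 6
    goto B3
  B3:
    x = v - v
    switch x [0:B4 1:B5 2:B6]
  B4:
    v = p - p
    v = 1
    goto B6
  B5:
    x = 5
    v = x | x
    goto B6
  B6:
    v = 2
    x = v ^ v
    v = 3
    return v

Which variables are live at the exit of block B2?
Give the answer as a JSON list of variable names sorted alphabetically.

Answer: ["p", "v"]

Analysis:
Per-block:
  B0: def={p,v} ue=∅
  B1: def={b,v} ue=∅
  B2: def={v,x} ue={p}
  B3: def={x} ue={v}
  B4: def={v} ue={p}
  B5: def={v,x} ue=∅
  B6: def={v,x} ue=∅

Live sets:
  B0: in=∅ out={p,v}
  B1: in=∅ out=∅
  B2: in={p} out={p,v}
  B3: in={p,v} out={p}
  B4: in={p} out=∅
  B5: in=∅ out=∅
  B6: in=∅ out=∅

live-out(B2) = ["p", "v"]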